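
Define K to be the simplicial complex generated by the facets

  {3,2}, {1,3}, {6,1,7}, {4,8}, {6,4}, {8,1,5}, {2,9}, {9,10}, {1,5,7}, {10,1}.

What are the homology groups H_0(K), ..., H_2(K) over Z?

H_0 = Z,  H_1 = Z^2,  H_2 = 0.

We work with the vertex ordering 1 < 2 < 3 < 4 < 5 < 6 < 7 < 8 < 9 < 10. The simplices of K, each written with vertices in increasing order, are:

  0-simplices (10): [1], [2], [3], [4], [5], [6], [7], [8], [9], [10]
  1-simplices (14): [1,3], [1,5], [1,6], [1,7], [1,8], [1,10], [2,3], [2,9], [4,6], [4,8], [5,7], [5,8], [6,7], [9,10]
  2-simplices (3): [1,5,7], [1,5,8], [1,6,7]

so the chain groups are C_0 ≅ Z^10, C_1 ≅ Z^14, C_2 ≅ Z^3.

The boundary map ∂_1: C_1 → C_0 is given by ∂[p,q] = [q] − [p]. For instance
  ∂[9,10] = [10] − [9].
The 10×14 boundary matrix has rank 9 and Smith normal form diag(1,1,1,1,1,1,1,1,1).

Boundary ∂_2: C_2 → C_1 sends each 2-simplex [p,q,r] to [q,r] − [p,r] + [p,q]. For instance
  ∂[1,5,7] = [5,7] − [1,7] + [1,5],
  ∂[1,6,7] = [6,7] − [1,7] + [1,6].
The resulting 14×3 matrix has rank 3, and its Smith normal form has invariant factors (1,1,1).

Computing H_k = (kernel of ∂_k) / (image of ∂_{k+1}):

  H_0: rank C_0 − rank ∂_1 = 10 − 9 = 1, and the invariant factors of ∂_1 are all 1, so H_0 ≅ Z.
  H_1: rank ker ∂_1 − rank ∂_2 = (14 − 9) − 3 = 2, and the invariant factors of ∂_2 are all 1, so H_1 ≅ Z^2.
  H_2: rank ker ∂_2 − rank ∂_3 = (3 − 3) − 0 = 0, and there is no ∂_3, so H_2 ≅ 0.

As a check, the Euler characteristic is 10 − 14 + 3 = -1, which agrees with 1 − 2 + 0 = -1.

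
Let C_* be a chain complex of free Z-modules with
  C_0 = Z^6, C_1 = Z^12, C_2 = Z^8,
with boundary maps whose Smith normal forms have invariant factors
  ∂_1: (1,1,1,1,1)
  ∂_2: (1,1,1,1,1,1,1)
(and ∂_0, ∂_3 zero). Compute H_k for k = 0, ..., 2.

H_0 ≅ Z,  H_1 = 0,  H_2 ≅ Z.

H_0: b_0 = 6 − 0 − 5 = 1; torsion from ∂_1 factors > 1: none. So H_0 ≅ Z.
H_1: b_1 = 12 − 5 − 7 = 0; torsion from ∂_2 factors > 1: none. So H_1 ≅ 0.
H_2: b_2 = 8 − 7 − 0 = 1; torsion from ∂_3 factors > 1: none. So H_2 ≅ Z.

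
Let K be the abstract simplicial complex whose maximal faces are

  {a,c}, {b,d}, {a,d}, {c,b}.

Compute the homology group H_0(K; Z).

H_0 = Z.

Take the total order a < b < c < d on the vertex set. Then K (dimension 1) consists of the simplices:

  0-simplices (4): a, b, c, d
  1-simplices (4): ac, ad, bc, bd

giving chain groups C_0 ≅ Z^4, C_1 ≅ Z^4.

∂_1: C_1 → C_0 is given by ∂[p,q] = [q] − [p].
This gives a 4×4 integer matrix of rank 3; reducing to Smith normal form yields diagonal entries (1,1,1).

From H_k ≅ ker(∂_k) / im(∂_{k+1}) we obtain:

  H_0: rank C_0 − rank ∂_1 = 4 − 3 = 1, and the invariant factors of ∂_1 are all 1, so H_0 ≅ Z.

(K is a triangulation of the circle S^1.)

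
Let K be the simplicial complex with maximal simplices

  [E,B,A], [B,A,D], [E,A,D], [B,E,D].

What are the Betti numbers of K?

K has 4 vertices, 6 edges, 4 triangles.
rank ∂_0 = 0, rank ∂_1 = 3 ⇒ b_0 = 4 − 0 − 3 = 1; all invariant factors of ∂_1 are 1 so no torsion. So H_0 = Z.
rank ∂_1 = 3, rank ∂_2 = 3 ⇒ b_1 = 6 − 3 − 3 = 0; all invariant factors of ∂_2 are 1 so no torsion. So H_1 = 0.
rank ∂_2 = 3, rank ∂_3 = 0 ⇒ b_2 = 4 − 3 − 0 = 1. So H_2 = Z.

b_0 = 1, b_1 = 0, b_2 = 1.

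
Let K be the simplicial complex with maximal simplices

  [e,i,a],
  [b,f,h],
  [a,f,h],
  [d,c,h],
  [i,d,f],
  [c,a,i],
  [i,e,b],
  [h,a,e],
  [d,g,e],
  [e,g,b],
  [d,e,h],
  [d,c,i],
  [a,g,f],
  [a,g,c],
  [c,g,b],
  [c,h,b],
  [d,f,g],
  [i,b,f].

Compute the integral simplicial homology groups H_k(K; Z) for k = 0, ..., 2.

H_0 ≅ Z,  H_1 ≅ Z^2,  H_2 ≅ Z.

We work with the vertex ordering a < b < c < d < e < f < g < h < i. The simplices of K, each written with vertices in increasing order, are:

  0-simplices (9): a, b, c, d, e, f, g, h, i
  1-simplices (27): ac, ae, af, ag, ah, ai, bc, be, bf, bg, bh, bi, cd, cg, ch, ci, de, df, dg, dh, di, eg, eh, ei, fg, fh, fi
  2-simplices (18): acg, aci, aeh, aei, afg, afh, bcg, bch, beg, bei, bfh, bfi, cdh, cdi, deg, deh, dfg, dfi

giving chain groups C_0 ≅ Z^9, C_1 ≅ Z^27, C_2 ≅ Z^18.

Boundary ∂_1: C_1 → C_0 maps an edge to its endpoints' difference, ∂[p,q] = q − p. For instance
  ∂af = f − a.
The 9×27 boundary matrix has rank 8 and Smith normal form diag(1,1,1,1,1,1,1,1).

∂_2: C_2 → C_1 acts by ∂[p,q,r] = [q,r] − [p,r] + [p,q]. For instance
  ∂deh = eh − dh + de,
  ∂afh = fh − ah + af.
The resulting 27×18 matrix has rank 17, and its Smith normal form has invariant factors (1,1,1,1,1,1,1,1,1,1,1,1,1,1,1,1,1).

Computing H_k = (kernel of ∂_k) / (image of ∂_{k+1}):

  H_0: rank C_0 − rank ∂_1 = 9 − 8 = 1, and the invariant factors of ∂_1 are all 1, so H_0 = Z.
  H_1: rank ker ∂_1 − rank ∂_2 = (27 − 8) − 17 = 2, and the invariant factors of ∂_2 are all 1, so H_1 = Z^2.
  H_2: rank ker ∂_2 − rank ∂_3 = (18 − 17) − 0 = 1, and there is no ∂_3, so H_2 = Z.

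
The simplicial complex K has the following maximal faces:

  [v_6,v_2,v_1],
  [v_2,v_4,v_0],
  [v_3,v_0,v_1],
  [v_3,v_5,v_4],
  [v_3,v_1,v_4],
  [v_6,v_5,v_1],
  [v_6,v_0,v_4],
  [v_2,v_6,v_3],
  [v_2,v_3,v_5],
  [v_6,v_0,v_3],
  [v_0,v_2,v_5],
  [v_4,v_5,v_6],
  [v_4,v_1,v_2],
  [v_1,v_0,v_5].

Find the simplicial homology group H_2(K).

H_2 = Z.

K has 7 vertices, 21 edges, 14 triangles.
rank ∂_2 = 13, rank ∂_3 = 0 ⇒ b_2 = 14 − 13 − 0 = 1. So H_2 ≅ Z.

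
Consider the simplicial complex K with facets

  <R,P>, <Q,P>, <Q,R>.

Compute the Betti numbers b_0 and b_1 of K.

b_0 = 1, b_1 = 1.

We work with the vertex ordering P < Q < R. The simplices of K, each written with vertices in increasing order, are:

  0-simplices (3): P, Q, R
  1-simplices (3): PQ, PR, QR

so the chain groups are C_0 ≅ Z^3, C_1 ≅ Z^3.

Boundary ∂_1: C_1 → C_0 maps an edge to its endpoints' difference, ∂[p,q] = q − p. For instance
  ∂PQ = Q − P.
The 3×3 boundary matrix has rank 2 and Smith normal form diag(1,1).

From H_k ≅ ker(∂_k) / im(∂_{k+1}) we obtain:

  H_0: rank C_0 − rank ∂_1 = 3 − 2 = 1, and the invariant factors of ∂_1 are all 1, so H_0 ≅ Z.
  H_1: rank ker ∂_1 − rank ∂_2 = (3 − 2) − 0 = 1, and there is no ∂_2, so H_1 ≅ Z.

As a check, the Euler characteristic is 3 − 3 = 0, which agrees with 1 − 1 = 0.
(K is a triangulation of the circle S^1.)

Hence the Betti numbers are b_0 = 1, b_1 = 1.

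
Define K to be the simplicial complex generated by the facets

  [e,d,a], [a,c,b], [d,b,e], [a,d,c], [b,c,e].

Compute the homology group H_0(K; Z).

We work with the vertex ordering a < b < c < d < e. The simplices of K, each written with vertices in increasing order, are:

  0-simplices (5): a, b, c, d, e
  1-simplices (10): ab, ac, ad, ae, bc, bd, be, cd, ce, de
  2-simplices (5): abc, acd, ade, bce, bde

so the chain groups are C_0 ≅ Z^5, C_1 ≅ Z^10, C_2 ≅ Z^5.

∂_1: C_1 → C_0 maps an edge to its endpoints' difference, ∂[p,q] = q − p.
The resulting 5×10 matrix has rank 4, and its Smith normal form has invariant factors (1,1,1,1).

The boundary map ∂_2: C_2 → C_1 acts by ∂[p,q,r] = [q,r] − [p,r] + [p,q]. For instance
  ∂ade = de − ae + ad,
  ∂acd = cd − ad + ac.
This gives a 10×5 integer matrix of rank 5; reducing to Smith normal form yields diagonal entries (1,1,1,1,1).

Computing H_k = (kernel of ∂_k) / (image of ∂_{k+1}):

  H_0: rank C_0 − rank ∂_1 = 5 − 4 = 1, and the invariant factors of ∂_1 are all 1, so H_0 = Z.

(K is a triangulation of the Möbius band.)

H_0 = Z.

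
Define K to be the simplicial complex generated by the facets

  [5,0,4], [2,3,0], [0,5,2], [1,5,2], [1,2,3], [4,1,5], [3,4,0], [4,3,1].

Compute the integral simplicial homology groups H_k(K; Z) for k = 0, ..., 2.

Fix the vertex order 0 < 1 < 2 < 3 < 4 < 5 and write every simplex with vertices in increasing order. Then dim K = 2 and the simplices of K are:

  0-simplices (6): [0], [1], [2], [3], [4], [5]
  1-simplices (12): [0,2], [0,3], [0,4], [0,5], [1,2], [1,3], [1,4], [1,5], [2,3], [2,5], [3,4], [4,5]
  2-simplices (8): [0,2,3], [0,2,5], [0,3,4], [0,4,5], [1,2,3], [1,2,5], [1,3,4], [1,4,5]

Hence C_0 ≅ Z^6, C_1 ≅ Z^12, C_2 ≅ Z^8.

The boundary map ∂_1: C_1 → C_0 sends each edge [p,q] (with p < q) to q − p.
The 6×12 boundary matrix has rank 5 and Smith normal form diag(1,1,1,1,1).

∂_2: C_2 → C_1 maps a triangle to the signed sum of its edges. For instance
  ∂[0,2,3] = [2,3] − [0,3] + [0,2],
  ∂[1,4,5] = [4,5] − [1,5] + [1,4].
The resulting 12×8 matrix has rank 7, and its Smith normal form has invariant factors (1,1,1,1,1,1,1).

Reading off H_k = ker ∂_k / im ∂_{k+1}:

  H_0: rank C_0 − rank ∂_1 = 6 − 5 = 1, and the invariant factors of ∂_1 are all 1, so H_0 = Z.
  H_1: rank ker ∂_1 − rank ∂_2 = (12 − 5) − 7 = 0, and the invariant factors of ∂_2 are all 1, so H_1 = 0.
  H_2: rank ker ∂_2 − rank ∂_3 = (8 − 7) − 0 = 1, and there is no ∂_3, so H_2 = Z.

As a check, the Euler characteristic is 6 − 12 + 8 = 2, which agrees with 1 − 0 + 1 = 2.

H_0 = Z,  H_1 = 0,  H_2 = Z.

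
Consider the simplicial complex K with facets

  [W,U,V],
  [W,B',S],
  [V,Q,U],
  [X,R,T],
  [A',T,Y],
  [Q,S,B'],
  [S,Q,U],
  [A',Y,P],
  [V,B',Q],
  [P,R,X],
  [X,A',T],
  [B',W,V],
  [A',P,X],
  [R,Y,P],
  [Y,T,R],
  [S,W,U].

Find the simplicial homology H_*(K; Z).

Take the total order P < Q < R < S < T < U < V < W < X < Y < A' < B' on the vertex set. Then K (dimension 2) consists of the simplices:

  0-simplices (12): [P], [Q], [R], [S], [T], [U], [V], [W], [X], [Y], [A'], [B']
  1-simplices (24): (24 of them)
  2-simplices (16): [P,R,X], [P,R,Y], [P,X,A'], [P,Y,A'], [Q,S,U], [Q,S,B'], [Q,U,V], [Q,V,B'], [R,T,X], [R,T,Y], [S,U,W], [S,W,B'], [T,X,A'], [T,Y,A'], [U,V,W], [V,W,B']

Hence C_0 ≅ Z^12, C_1 ≅ Z^24, C_2 ≅ Z^16.

The boundary map ∂_1: C_1 → C_0 sends each edge [p,q] (with p < q) to q − p.
The resulting 12×24 matrix has rank 10, and its Smith normal form has invariant factors (1,1,1,1,1,1,1,1,1,1).

The boundary map ∂_2: C_2 → C_1 acts by ∂[p,q,r] = [q,r] − [p,r] + [p,q]. For instance
  ∂[P,R,Y] = [R,Y] − [P,Y] + [P,R],
  ∂[P,Y,A'] = [Y,A'] − [P,A'] + [P,Y].
As a 24×16 matrix over Z this has rank 14, with invariant factors (1,1,1,1,1,1,1,1,1,1,1,1,1,1).

Now H_k = ker ∂_k / im ∂_{k+1}, so:

  H_0: rank C_0 − rank ∂_1 = 12 − 10 = 2, and the invariant factors of ∂_1 are all 1, so H_0 = Z^2.
  H_1: rank ker ∂_1 − rank ∂_2 = (24 − 10) − 14 = 0, and the invariant factors of ∂_2 are all 1, so H_1 = 0.
  H_2: rank ker ∂_2 − rank ∂_3 = (16 − 14) − 0 = 2, and there is no ∂_3, so H_2 = Z^2.

H_0 = Z^2,  H_1 = 0,  H_2 = Z^2.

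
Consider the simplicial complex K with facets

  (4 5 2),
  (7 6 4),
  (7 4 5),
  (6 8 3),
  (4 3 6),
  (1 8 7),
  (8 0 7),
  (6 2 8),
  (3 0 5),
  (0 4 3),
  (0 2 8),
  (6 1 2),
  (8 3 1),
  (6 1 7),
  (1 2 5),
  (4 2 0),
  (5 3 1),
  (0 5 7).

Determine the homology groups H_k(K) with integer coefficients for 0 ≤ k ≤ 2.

K has 9 vertices, 27 edges, 18 triangles.
rank ∂_0 = 0, rank ∂_1 = 8 ⇒ b_0 = 9 − 0 − 8 = 1; all invariant factors of ∂_1 are 1 so no torsion. So H_0 = Z.
rank ∂_1 = 8, rank ∂_2 = 18 ⇒ b_1 = 27 − 8 − 18 = 1; ∂_2 has invariant factor(s) [2] giving torsion. So H_1 = Z ⊕ Z/2Z.
rank ∂_2 = 18, rank ∂_3 = 0 ⇒ b_2 = 18 − 18 − 0 = 0. So H_2 = 0.

H_0 = Z,  H_1 = Z ⊕ Z/2Z,  H_2 = 0.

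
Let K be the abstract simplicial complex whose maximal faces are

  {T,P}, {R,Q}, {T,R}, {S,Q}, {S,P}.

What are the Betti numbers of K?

Take the total order P < Q < R < S < T on the vertex set. Then K (dimension 1) consists of the simplices:

  0-simplices (5): P, Q, R, S, T
  1-simplices (5): PS, PT, QR, QS, RT

Hence C_0 ≅ Z^5, C_1 ≅ Z^5.

Boundary ∂_1: C_1 → C_0 maps an edge to its endpoints' difference, ∂[p,q] = q − p. For instance
  ∂PT = T − P.
As a 5×5 matrix over Z this has rank 4, with invariant factors (1,1,1,1).

From H_k ≅ ker(∂_k) / im(∂_{k+1}) we obtain:

  H_0: rank C_0 − rank ∂_1 = 5 − 4 = 1, and the invariant factors of ∂_1 are all 1, so H_0 ≅ Z.
  H_1: rank ker ∂_1 − rank ∂_2 = (5 − 4) − 0 = 1, and there is no ∂_2, so H_1 ≅ Z.

As a check, the Euler characteristic is 5 − 5 = 0, which agrees with 1 − 1 = 0.

Hence the Betti numbers are b_0 = 1, b_1 = 1.

b_0 = 1, b_1 = 1.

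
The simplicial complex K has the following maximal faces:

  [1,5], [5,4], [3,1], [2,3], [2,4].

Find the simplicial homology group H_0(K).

Fix the vertex order 1 < 2 < 3 < 4 < 5 and write every simplex with vertices in increasing order. Then dim K = 1 and the simplices of K are:

  0-simplices (5): [1], [2], [3], [4], [5]
  1-simplices (5): [1,3], [1,5], [2,3], [2,4], [4,5]

so the chain groups are C_0 ≅ Z^5, C_1 ≅ Z^5.

The boundary map ∂_1: C_1 → C_0 sends each edge [p,q] (with p < q) to q − p.
The resulting 5×5 matrix has rank 4, and its Smith normal form has invariant factors (1,1,1,1).

Computing H_k = (kernel of ∂_k) / (image of ∂_{k+1}):

  H_0: rank C_0 − rank ∂_1 = 5 − 4 = 1, and the invariant factors of ∂_1 are all 1, so H_0 = Z.

(K is a triangulation of the circle S^1.)

H_0 = Z.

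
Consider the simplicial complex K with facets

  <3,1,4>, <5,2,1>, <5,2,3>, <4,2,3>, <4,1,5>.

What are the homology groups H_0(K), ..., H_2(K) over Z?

K has 5 vertices, 10 edges, 5 triangles.
rank ∂_0 = 0, rank ∂_1 = 4 ⇒ b_0 = 5 − 0 − 4 = 1; all invariant factors of ∂_1 are 1 so no torsion. So H_0 ≅ Z.
rank ∂_1 = 4, rank ∂_2 = 5 ⇒ b_1 = 10 − 4 − 5 = 1; all invariant factors of ∂_2 are 1 so no torsion. So H_1 ≅ Z.
rank ∂_2 = 5, rank ∂_3 = 0 ⇒ b_2 = 5 − 5 − 0 = 0. So H_2 ≅ 0.

H_0 = Z,  H_1 = Z,  H_2 = 0.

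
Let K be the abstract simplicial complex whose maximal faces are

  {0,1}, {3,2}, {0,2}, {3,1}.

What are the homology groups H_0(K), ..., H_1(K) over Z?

H_0 = Z,  H_1 = Z.

We work with the vertex ordering 0 < 1 < 2 < 3. The simplices of K, each written with vertices in increasing order, are:

  0-simplices (4): [0], [1], [2], [3]
  1-simplices (4): [0,1], [0,2], [1,3], [2,3]

so the chain groups are C_0 ≅ Z^4, C_1 ≅ Z^4.

Boundary ∂_1: C_1 → C_0 is given by ∂[p,q] = [q] − [p].
This gives a 4×4 integer matrix of rank 3; reducing to Smith normal form yields diagonal entries (1,1,1).

Now H_k = ker ∂_k / im ∂_{k+1}, so:

  H_0: rank C_0 − rank ∂_1 = 4 − 3 = 1, and the invariant factors of ∂_1 are all 1, so H_0 ≅ Z.
  H_1: rank ker ∂_1 − rank ∂_2 = (4 − 3) − 0 = 1, and there is no ∂_2, so H_1 ≅ Z.

As a check, the Euler characteristic is 4 − 4 = 0, which agrees with 1 − 1 = 0.
(K is a triangulation of the circle S^1.)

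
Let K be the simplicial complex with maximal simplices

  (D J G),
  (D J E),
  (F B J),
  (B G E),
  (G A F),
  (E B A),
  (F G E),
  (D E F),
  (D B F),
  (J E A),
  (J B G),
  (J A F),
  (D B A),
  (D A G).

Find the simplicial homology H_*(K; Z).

K has 7 vertices, 21 edges, 14 triangles.
rank ∂_0 = 0, rank ∂_1 = 6 ⇒ b_0 = 7 − 0 − 6 = 1; all invariant factors of ∂_1 are 1 so no torsion. So H_0 ≅ Z.
rank ∂_1 = 6, rank ∂_2 = 13 ⇒ b_1 = 21 − 6 − 13 = 2; all invariant factors of ∂_2 are 1 so no torsion. So H_1 ≅ Z^2.
rank ∂_2 = 13, rank ∂_3 = 0 ⇒ b_2 = 14 − 13 − 0 = 1. So H_2 ≅ Z.

H_0 = Z,  H_1 = Z^2,  H_2 = Z.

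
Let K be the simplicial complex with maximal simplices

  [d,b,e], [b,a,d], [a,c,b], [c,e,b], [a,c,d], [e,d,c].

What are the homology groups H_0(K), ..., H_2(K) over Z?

H_0 ≅ Z,  H_1 = 0,  H_2 ≅ Z.

Fix the vertex order a < b < c < d < e and write every simplex with vertices in increasing order. Then dim K = 2 and the simplices of K are:

  0-simplices (5): a, b, c, d, e
  1-simplices (9): ab, ac, ad, bc, bd, be, cd, ce, de
  2-simplices (6): abc, abd, acd, bce, bde, cde

so the chain groups are C_0 ≅ Z^5, C_1 ≅ Z^9, C_2 ≅ Z^6.

∂_1: C_1 → C_0 maps an edge to its endpoints' difference, ∂[p,q] = q − p. For instance
  ∂de = e − d.
This gives a 5×9 integer matrix of rank 4; reducing to Smith normal form yields diagonal entries (1,1,1,1).

The boundary map ∂_2: C_2 → C_1 sends each 2-simplex [p,q,r] to [q,r] − [p,r] + [p,q]. For instance
  ∂bde = de − be + bd,
  ∂acd = cd − ad + ac.
The 9×6 boundary matrix has rank 5 and Smith normal form diag(1,1,1,1,1).

Computing H_k = (kernel of ∂_k) / (image of ∂_{k+1}):

  H_0: rank C_0 − rank ∂_1 = 5 − 4 = 1, and the invariant factors of ∂_1 are all 1, so H_0 = Z.
  H_1: rank ker ∂_1 − rank ∂_2 = (9 − 4) − 5 = 0, and the invariant factors of ∂_2 are all 1, so H_1 = 0.
  H_2: rank ker ∂_2 − rank ∂_3 = (6 − 5) − 0 = 1, and there is no ∂_3, so H_2 = Z.

(K is a triangulation of the 2-sphere S^2.)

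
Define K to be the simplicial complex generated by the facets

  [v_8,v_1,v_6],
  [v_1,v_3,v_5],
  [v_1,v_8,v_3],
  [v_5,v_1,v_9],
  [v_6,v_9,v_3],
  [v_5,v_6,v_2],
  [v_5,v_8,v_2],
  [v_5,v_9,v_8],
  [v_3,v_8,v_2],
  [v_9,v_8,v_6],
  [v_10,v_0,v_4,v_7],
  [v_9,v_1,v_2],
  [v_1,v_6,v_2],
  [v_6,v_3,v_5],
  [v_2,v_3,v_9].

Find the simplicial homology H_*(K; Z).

H_0 = Z^2,  H_1 = Z^2,  H_2 = Z,  H_3 = 0.

We work with the vertex ordering v_0 < v_1 < v_2 < v_3 < v_4 < v_5 < v_6 < v_7 < v_8 < v_9 < v_10. The simplices of K, each written with vertices in increasing order, are:

  0-simplices (11): [v_0], [v_1], [v_2], [v_3], [v_4], [v_5], [v_6], [v_7], [v_8], [v_9], [v_10]
  1-simplices (27): (27 of them)
  2-simplices (18): (18 of them)
  3-simplices (1): [v_0,v_4,v_7,v_10]

Hence C_0 ≅ Z^11, C_1 ≅ Z^27, C_2 ≅ Z^18, C_3 ≅ Z^1.

∂_1: C_1 → C_0 is given by ∂[p,q] = [q] − [p]. For instance
  ∂[v_2,v_6] = [v_6] − [v_2].
The 11×27 boundary matrix has rank 9 and Smith normal form diag(1,1,1,1,1,1,1,1,1).

Boundary ∂_2: C_2 → C_1 maps a triangle to the signed sum of its edges. For instance
  ∂[v_0,v_7,v_10] = [v_7,v_10] − [v_0,v_10] + [v_0,v_7],
  ∂[v_1,v_3,v_8] = [v_3,v_8] − [v_1,v_8] + [v_1,v_3].
The resulting 27×18 matrix has rank 16, and its Smith normal form has invariant factors (1,1,1,1,1,1,1,1,1,1,1,1,1,1,1,1).

∂_3: C_3 → C_2 sends each 3-simplex σ to the alternating sum Σ_i (−1)^i (σ with its i-th vertex removed). For instance
  ∂[v_0,v_4,v_7,v_10] = [v_4,v_7,v_10] − [v_0,v_7,v_10] + [v_0,v_4,v_10] − [v_0,v_4,v_7].
The 18×1 boundary matrix has rank 1 and Smith normal form diag(1).

Computing H_k = (kernel of ∂_k) / (image of ∂_{k+1}):

  H_0: rank C_0 − rank ∂_1 = 11 − 9 = 2, and the invariant factors of ∂_1 are all 1, so H_0 ≅ Z^2.
  H_1: rank ker ∂_1 − rank ∂_2 = (27 − 9) − 16 = 2, and the invariant factors of ∂_2 are all 1, so H_1 ≅ Z^2.
  H_2: rank ker ∂_2 − rank ∂_3 = (18 − 16) − 1 = 1, and the invariant factors of ∂_3 are all 1, so H_2 ≅ Z.
  H_3: rank ker ∂_3 − rank ∂_4 = (1 − 1) − 0 = 0, and there is no ∂_4, so H_3 ≅ 0.

As a check, the Euler characteristic is 11 − 27 + 18 − 1 = 1, which agrees with 2 − 2 + 1 − 0 = 1.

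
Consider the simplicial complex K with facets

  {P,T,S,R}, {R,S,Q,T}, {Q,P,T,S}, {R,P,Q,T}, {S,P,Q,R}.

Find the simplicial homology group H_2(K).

H_2 ≅ 0.

Order the vertices as P < Q < R < S < T. Listing each simplex with vertices in this order, K has dimension 3 with simplices:

  0-simplices (5): P, Q, R, S, T
  1-simplices (10): PQ, PR, PS, PT, QR, QS, QT, RS, RT, ST
  2-simplices (10): PQR, PQS, PQT, PRS, PRT, PST, QRS, QRT, QST, RST
  3-simplices (5): PQRS, PQRT, PQST, PRST, QRST

so the chain groups are C_0 ≅ Z^5, C_1 ≅ Z^10, C_2 ≅ Z^10, C_3 ≅ Z^5.

The boundary map ∂_1: C_1 → C_0 maps an edge to its endpoints' difference, ∂[p,q] = q − p. For instance
  ∂RT = T − R.
As a 5×10 matrix over Z this has rank 4, with invariant factors (1,1,1,1).

Boundary ∂_2: C_2 → C_1 maps a triangle to the signed sum of its edges. For instance
  ∂QRT = RT − QT + QR,
  ∂PQR = QR − PR + PQ.
The resulting 10×10 matrix has rank 6, and its Smith normal form has invariant factors (1,1,1,1,1,1).

Boundary ∂_3: C_3 → C_2 sends each 3-simplex σ to the alternating sum Σ_i (−1)^i (σ with its i-th vertex removed). For instance
  ∂PQRS = QRS − PRS + PQS − PQR,
  ∂PQST = QST − PST + PQT − PQS.
The 10×5 boundary matrix has rank 4 and Smith normal form diag(1,1,1,1).

Computing H_k = (kernel of ∂_k) / (image of ∂_{k+1}):

  H_2: rank ker ∂_2 − rank ∂_3 = (10 − 6) − 4 = 0, and the invariant factors of ∂_3 are all 1, so H_2 = 0.

(K is a triangulation of the 3-sphere S^3.)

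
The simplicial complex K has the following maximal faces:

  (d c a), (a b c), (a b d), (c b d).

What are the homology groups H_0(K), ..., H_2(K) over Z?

H_0 ≅ Z,  H_1 = 0,  H_2 ≅ Z.

Fix the vertex order a < b < c < d and write every simplex with vertices in increasing order. Then dim K = 2 and the simplices of K are:

  0-simplices (4): a, b, c, d
  1-simplices (6): ab, ac, ad, bc, bd, cd
  2-simplices (4): abc, abd, acd, bcd

giving chain groups C_0 ≅ Z^4, C_1 ≅ Z^6, C_2 ≅ Z^4.

∂_1: C_1 → C_0 maps an edge to its endpoints' difference, ∂[p,q] = q − p. For instance
  ∂bd = d − b.
The resulting 4×6 matrix has rank 3, and its Smith normal form has invariant factors (1,1,1).

Boundary ∂_2: C_2 → C_1 acts by ∂[p,q,r] = [q,r] − [p,r] + [p,q]. For instance
  ∂bcd = cd − bd + bc,
  ∂abd = bd − ad + ab.
As a 6×4 matrix over Z this has rank 3, with invariant factors (1,1,1).

Reading off H_k = ker ∂_k / im ∂_{k+1}:

  H_0: rank C_0 − rank ∂_1 = 4 − 3 = 1, and the invariant factors of ∂_1 are all 1, so H_0 ≅ Z.
  H_1: rank ker ∂_1 − rank ∂_2 = (6 − 3) − 3 = 0, and the invariant factors of ∂_2 are all 1, so H_1 ≅ 0.
  H_2: rank ker ∂_2 − rank ∂_3 = (4 − 3) − 0 = 1, and there is no ∂_3, so H_2 ≅ Z.

As a check, the Euler characteristic is 4 − 6 + 4 = 2, which agrees with 1 − 0 + 1 = 2.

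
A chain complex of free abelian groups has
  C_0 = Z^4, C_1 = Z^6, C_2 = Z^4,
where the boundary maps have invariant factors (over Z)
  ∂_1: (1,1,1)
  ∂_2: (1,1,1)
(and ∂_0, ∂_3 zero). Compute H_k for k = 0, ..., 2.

H_0: b_0 = 4 − 0 − 3 = 1; torsion from ∂_1 factors > 1: none. So H_0 = Z.
H_1: b_1 = 6 − 3 − 3 = 0; torsion from ∂_2 factors > 1: none. So H_1 = 0.
H_2: b_2 = 4 − 3 − 0 = 1; torsion from ∂_3 factors > 1: none. So H_2 = Z.

H_0 = Z,  H_1 = 0,  H_2 = Z.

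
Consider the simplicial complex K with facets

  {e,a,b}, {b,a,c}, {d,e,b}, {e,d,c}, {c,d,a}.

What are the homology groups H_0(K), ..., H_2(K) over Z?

H_0 = Z,  H_1 = Z,  H_2 = 0.

K has 5 vertices, 10 edges, 5 triangles.
rank ∂_0 = 0, rank ∂_1 = 4 ⇒ b_0 = 5 − 0 − 4 = 1; all invariant factors of ∂_1 are 1 so no torsion. So H_0 ≅ Z.
rank ∂_1 = 4, rank ∂_2 = 5 ⇒ b_1 = 10 − 4 − 5 = 1; all invariant factors of ∂_2 are 1 so no torsion. So H_1 ≅ Z.
rank ∂_2 = 5, rank ∂_3 = 0 ⇒ b_2 = 5 − 5 − 0 = 0. So H_2 ≅ 0.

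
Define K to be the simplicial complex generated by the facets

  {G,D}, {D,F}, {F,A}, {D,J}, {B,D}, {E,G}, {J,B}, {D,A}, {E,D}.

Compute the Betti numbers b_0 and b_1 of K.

Order the vertices as A < B < D < E < F < G < J. Listing each simplex with vertices in this order, K has dimension 1 with simplices:

  0-simplices (7): A, B, D, E, F, G, J
  1-simplices (9): AD, AF, BD, BJ, DE, DF, DG, DJ, EG

Hence C_0 ≅ Z^7, C_1 ≅ Z^9.

The boundary map ∂_1: C_1 → C_0 is given by ∂[p,q] = [q] − [p].
This gives a 7×9 integer matrix of rank 6; reducing to Smith normal form yields diagonal entries (1,1,1,1,1,1).

From H_k ≅ ker(∂_k) / im(∂_{k+1}) we obtain:

  H_0: rank C_0 − rank ∂_1 = 7 − 6 = 1, and the invariant factors of ∂_1 are all 1, so H_0 = Z.
  H_1: rank ker ∂_1 − rank ∂_2 = (9 − 6) − 0 = 3, and there is no ∂_2, so H_1 = Z^3.

Hence the Betti numbers are b_0 = 1, b_1 = 3.

b_0 = 1, b_1 = 3.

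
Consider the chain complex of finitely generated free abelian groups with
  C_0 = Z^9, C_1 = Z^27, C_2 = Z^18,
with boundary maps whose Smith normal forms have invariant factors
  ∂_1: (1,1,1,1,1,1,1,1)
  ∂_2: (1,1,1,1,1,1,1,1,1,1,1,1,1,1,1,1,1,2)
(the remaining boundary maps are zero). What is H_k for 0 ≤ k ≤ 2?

H_0 = Z,  H_1 = Z ⊕ Z/2Z,  H_2 = 0.

H_0: b_0 = 9 − 0 − 8 = 1; torsion from ∂_1 factors > 1: none. So H_0 = Z.
H_1: b_1 = 27 − 8 − 18 = 1; torsion from ∂_2 factors > 1: [2]. So H_1 = Z ⊕ Z/2Z.
H_2: b_2 = 18 − 18 − 0 = 0; torsion from ∂_3 factors > 1: none. So H_2 = 0.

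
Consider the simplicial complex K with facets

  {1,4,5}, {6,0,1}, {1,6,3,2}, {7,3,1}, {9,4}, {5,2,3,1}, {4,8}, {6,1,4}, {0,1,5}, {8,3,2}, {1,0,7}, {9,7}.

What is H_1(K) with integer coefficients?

H_1 ≅ Z^2.

Order the vertices as 0 < 1 < 2 < 3 < 4 < 5 < 6 < 7 < 8 < 9. Listing each simplex with vertices in this order, K has dimension 3 with simplices:

  0-simplices (10): [0], [1], [2], [3], [4], [5], [6], [7], [8], [9]
  1-simplices (23): [0,1], [0,5], [0,6], [0,7], [1,2], [1,3], [1,4], [1,5], [1,6], [1,7], [2,3], [2,5], [2,6], [2,8], [3,5], [3,6], [3,7], [3,8], [4,5], [4,6], [4,8], [4,9], [7,9]
  2-simplices (14): [0,1,5], [0,1,6], [0,1,7], [1,2,3], [1,2,5], [1,2,6], [1,3,5], [1,3,6], [1,3,7], [1,4,5], [1,4,6], [2,3,5], [2,3,6], [2,3,8]
  3-simplices (2): [1,2,3,5], [1,2,3,6]

Hence C_0 ≅ Z^10, C_1 ≅ Z^23, C_2 ≅ Z^14, C_3 ≅ Z^2.

∂_1: C_1 → C_0 maps an edge to its endpoints' difference, ∂[p,q] = q − p.
The resulting 10×23 matrix has rank 9, and its Smith normal form has invariant factors (1,1,1,1,1,1,1,1,1).

∂_2: C_2 → C_1 maps a triangle to the signed sum of its edges. For instance
  ∂[0,1,7] = [1,7] − [0,7] + [0,1],
  ∂[2,3,5] = [3,5] − [2,5] + [2,3].
As a 23×14 matrix over Z this has rank 12, with invariant factors (1,1,1,1,1,1,1,1,1,1,1,1).

∂_3: C_3 → C_2 sends each 3-simplex σ to the alternating sum Σ_i (−1)^i (σ with its i-th vertex removed). For instance
  ∂[1,2,3,5] = [2,3,5] − [1,3,5] + [1,2,5] − [1,2,3],
  ∂[1,2,3,6] = [2,3,6] − [1,3,6] + [1,2,6] − [1,2,3].
The 14×2 boundary matrix has rank 2 and Smith normal form diag(1,1).

Now H_k = ker ∂_k / im ∂_{k+1}, so:

  H_1: rank ker ∂_1 − rank ∂_2 = (23 − 9) − 12 = 2, and the invariant factors of ∂_2 are all 1, so H_1 = Z^2.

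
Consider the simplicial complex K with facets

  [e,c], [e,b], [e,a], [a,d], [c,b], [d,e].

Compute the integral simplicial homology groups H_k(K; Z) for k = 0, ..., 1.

We work with the vertex ordering a < b < c < d < e. The simplices of K, each written with vertices in increasing order, are:

  0-simplices (5): a, b, c, d, e
  1-simplices (6): ad, ae, bc, be, ce, de

giving chain groups C_0 ≅ Z^5, C_1 ≅ Z^6.

The boundary map ∂_1: C_1 → C_0 sends each edge [p,q] (with p < q) to q − p. For instance
  ∂bc = c − b.
As a 5×6 matrix over Z this has rank 4, with invariant factors (1,1,1,1).

From H_k ≅ ker(∂_k) / im(∂_{k+1}) we obtain:

  H_0: rank C_0 − rank ∂_1 = 5 − 4 = 1, and the invariant factors of ∂_1 are all 1, so H_0 ≅ Z.
  H_1: rank ker ∂_1 − rank ∂_2 = (6 − 4) − 0 = 2, and there is no ∂_2, so H_1 ≅ Z^2.

As a check, the Euler characteristic is 5 − 6 = -1, which agrees with 1 − 2 = -1.

H_0 = Z,  H_1 = Z^2.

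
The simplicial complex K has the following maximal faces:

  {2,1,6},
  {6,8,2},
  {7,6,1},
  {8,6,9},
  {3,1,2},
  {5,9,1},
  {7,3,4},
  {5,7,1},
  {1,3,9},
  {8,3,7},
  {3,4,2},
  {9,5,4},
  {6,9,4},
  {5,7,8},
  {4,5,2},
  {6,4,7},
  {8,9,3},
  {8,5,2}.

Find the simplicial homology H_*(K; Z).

Fix the vertex order 1 < 2 < 3 < 4 < 5 < 6 < 7 < 8 < 9 and write every simplex with vertices in increasing order. Then dim K = 2 and the simplices of K are:

  0-simplices (9): [1], [2], [3], [4], [5], [6], [7], [8], [9]
  1-simplices (27): (27 of them)
  2-simplices (18): [1,2,3], [1,2,6], [1,3,9], [1,5,7], [1,5,9], [1,6,7], [2,3,4], [2,4,5], [2,5,8], [2,6,8], [3,4,7], [3,7,8], [3,8,9], [4,5,9], [4,6,7], [4,6,9], [5,7,8], [6,8,9]

so the chain groups are C_0 ≅ Z^9, C_1 ≅ Z^27, C_2 ≅ Z^18.

The boundary map ∂_1: C_1 → C_0 is given by ∂[p,q] = [q] − [p]. For instance
  ∂[1,2] = [2] − [1].
The resulting 9×27 matrix has rank 8, and its Smith normal form has invariant factors (1,1,1,1,1,1,1,1).

The boundary map ∂_2: C_2 → C_1 sends each 2-simplex [p,q,r] to [q,r] − [p,r] + [p,q]. For instance
  ∂[2,5,8] = [5,8] − [2,8] + [2,5],
  ∂[4,5,9] = [5,9] − [4,9] + [4,5].
The 27×18 boundary matrix has rank 17 and Smith normal form diag(1,1,1,1,1,1,1,1,1,1,1,1,1,1,1,1,1).

Now H_k = ker ∂_k / im ∂_{k+1}, so:

  H_0: rank C_0 − rank ∂_1 = 9 − 8 = 1, and the invariant factors of ∂_1 are all 1, so H_0 = Z.
  H_1: rank ker ∂_1 − rank ∂_2 = (27 − 8) − 17 = 2, and the invariant factors of ∂_2 are all 1, so H_1 = Z^2.
  H_2: rank ker ∂_2 − rank ∂_3 = (18 − 17) − 0 = 1, and there is no ∂_3, so H_2 = Z.

H_0 ≅ Z,  H_1 ≅ Z^2,  H_2 ≅ Z.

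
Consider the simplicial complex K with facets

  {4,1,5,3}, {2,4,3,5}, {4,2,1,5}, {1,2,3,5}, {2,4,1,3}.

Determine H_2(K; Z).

Order the vertices as 1 < 2 < 3 < 4 < 5. Listing each simplex with vertices in this order, K has dimension 3 with simplices:

  0-simplices (5): [1], [2], [3], [4], [5]
  1-simplices (10): [1,2], [1,3], [1,4], [1,5], [2,3], [2,4], [2,5], [3,4], [3,5], [4,5]
  2-simplices (10): [1,2,3], [1,2,4], [1,2,5], [1,3,4], [1,3,5], [1,4,5], [2,3,4], [2,3,5], [2,4,5], [3,4,5]
  3-simplices (5): [1,2,3,4], [1,2,3,5], [1,2,4,5], [1,3,4,5], [2,3,4,5]

so the chain groups are C_0 ≅ Z^5, C_1 ≅ Z^10, C_2 ≅ Z^10, C_3 ≅ Z^5.

Boundary ∂_1: C_1 → C_0 maps an edge to its endpoints' difference, ∂[p,q] = q − p.
This gives a 5×10 integer matrix of rank 4; reducing to Smith normal form yields diagonal entries (1,1,1,1).

∂_2: C_2 → C_1 acts by ∂[p,q,r] = [q,r] − [p,r] + [p,q]. For instance
  ∂[2,3,4] = [3,4] − [2,4] + [2,3],
  ∂[3,4,5] = [4,5] − [3,5] + [3,4].
The resulting 10×10 matrix has rank 6, and its Smith normal form has invariant factors (1,1,1,1,1,1).

∂_3: C_3 → C_2 sends each 3-simplex σ to the alternating sum Σ_i (−1)^i (σ with its i-th vertex removed). For instance
  ∂[1,2,3,5] = [2,3,5] − [1,3,5] + [1,2,5] − [1,2,3],
  ∂[1,2,4,5] = [2,4,5] − [1,4,5] + [1,2,5] − [1,2,4].
As a 10×5 matrix over Z this has rank 4, with invariant factors (1,1,1,1).

Reading off H_k = ker ∂_k / im ∂_{k+1}:

  H_2: rank ker ∂_2 − rank ∂_3 = (10 − 6) − 4 = 0, and the invariant factors of ∂_3 are all 1, so H_2 ≅ 0.

H_2 ≅ 0.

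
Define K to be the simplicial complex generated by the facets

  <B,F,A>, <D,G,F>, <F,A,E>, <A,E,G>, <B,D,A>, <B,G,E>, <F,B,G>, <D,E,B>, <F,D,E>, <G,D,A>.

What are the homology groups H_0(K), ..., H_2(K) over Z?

H_0 = Z,  H_1 = Z_2,  H_2 = 0.

We work with the vertex ordering A < B < D < E < F < G. The simplices of K, each written with vertices in increasing order, are:

  0-simplices (6): A, B, D, E, F, G
  1-simplices (15): AB, AD, AE, AF, AG, BD, BE, BF, BG, DE, DF, DG, EF, EG, FG
  2-simplices (10): ABD, ABF, ADG, AEF, AEG, BDE, BEG, BFG, DEF, DFG

so the chain groups are C_0 ≅ Z^6, C_1 ≅ Z^15, C_2 ≅ Z^10.

The boundary map ∂_1: C_1 → C_0 is given by ∂[p,q] = [q] − [p]. For instance
  ∂FG = G − F.
The 6×15 boundary matrix has rank 5 and Smith normal form diag(1,1,1,1,1).

Boundary ∂_2: C_2 → C_1 acts by ∂[p,q,r] = [q,r] − [p,r] + [p,q]. For instance
  ∂BEG = EG − BG + BE,
  ∂BDE = DE − BE + BD.
The resulting 15×10 matrix has rank 10, and its Smith normal form has invariant factors (1,1,1,1,1,1,1,1,1,2).

Computing H_k = (kernel of ∂_k) / (image of ∂_{k+1}):

  H_0: rank C_0 − rank ∂_1 = 6 − 5 = 1, and the invariant factors of ∂_1 are all 1, so H_0 ≅ Z.
  H_1: rank ker ∂_1 − rank ∂_2 = (15 − 5) − 10 = 0, and ∂_2 has invariant factor 2 > 1, so H_1 ≅ Z_2.
  H_2: rank ker ∂_2 − rank ∂_3 = (10 − 10) − 0 = 0, and there is no ∂_3, so H_2 ≅ 0.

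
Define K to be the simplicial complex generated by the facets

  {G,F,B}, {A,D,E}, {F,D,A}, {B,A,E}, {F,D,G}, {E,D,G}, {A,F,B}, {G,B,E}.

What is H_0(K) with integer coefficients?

H_0 ≅ Z.

Take the total order A < B < D < E < F < G on the vertex set. Then K (dimension 2) consists of the simplices:

  0-simplices (6): A, B, D, E, F, G
  1-simplices (12): AB, AD, AE, AF, BE, BF, BG, DE, DF, DG, EG, FG
  2-simplices (8): ABE, ABF, ADE, ADF, BEG, BFG, DEG, DFG

Hence C_0 ≅ Z^6, C_1 ≅ Z^12, C_2 ≅ Z^8.

∂_1: C_1 → C_0 sends each edge [p,q] (with p < q) to q − p. For instance
  ∂BF = F − B.
The 6×12 boundary matrix has rank 5 and Smith normal form diag(1,1,1,1,1).

The boundary map ∂_2: C_2 → C_1 maps a triangle to the signed sum of its edges. For instance
  ∂ABF = BF − AF + AB,
  ∂ADE = DE − AE + AD.
The resulting 12×8 matrix has rank 7, and its Smith normal form has invariant factors (1,1,1,1,1,1,1).

Reading off H_k = ker ∂_k / im ∂_{k+1}:

  H_0: rank C_0 − rank ∂_1 = 6 − 5 = 1, and the invariant factors of ∂_1 are all 1, so H_0 = Z.

(K is a triangulation of the 2-sphere S^2.)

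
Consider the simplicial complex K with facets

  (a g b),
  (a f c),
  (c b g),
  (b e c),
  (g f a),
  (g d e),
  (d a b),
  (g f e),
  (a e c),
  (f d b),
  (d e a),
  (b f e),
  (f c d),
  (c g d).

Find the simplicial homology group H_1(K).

Take the total order a < b < c < d < e < f < g on the vertex set. Then K (dimension 2) consists of the simplices:

  0-simplices (7): a, b, c, d, e, f, g
  1-simplices (21): ab, ac, ad, ae, af, ag, bc, bd, be, bf, bg, cd, ce, cf, cg, de, df, dg, ef, eg, fg
  2-simplices (14): abd, abg, ace, acf, ade, afg, bce, bcg, bdf, bef, cdf, cdg, deg, efg

Hence C_0 ≅ Z^7, C_1 ≅ Z^21, C_2 ≅ Z^14.

Boundary ∂_1: C_1 → C_0 sends each edge [p,q] (with p < q) to q − p. For instance
  ∂dg = g − d.
This gives a 7×21 integer matrix of rank 6; reducing to Smith normal form yields diagonal entries (1,1,1,1,1,1).

∂_2: C_2 → C_1 sends each 2-simplex [p,q,r] to [q,r] − [p,r] + [p,q]. For instance
  ∂deg = eg − dg + de,
  ∂ace = ce − ae + ac.
As a 21×14 matrix over Z this has rank 13, with invariant factors (1,1,1,1,1,1,1,1,1,1,1,1,1).

Computing H_k = (kernel of ∂_k) / (image of ∂_{k+1}):

  H_1: rank ker ∂_1 − rank ∂_2 = (21 − 6) − 13 = 2, and the invariant factors of ∂_2 are all 1, so H_1 ≅ Z^2.

(K is a triangulation of the torus T^2.)

H_1 ≅ Z^2.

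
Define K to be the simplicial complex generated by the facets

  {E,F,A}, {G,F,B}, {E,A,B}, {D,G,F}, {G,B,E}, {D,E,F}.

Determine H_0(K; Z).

H_0 ≅ Z.

Take the total order A < B < D < E < F < G on the vertex set. Then K (dimension 2) consists of the simplices:

  0-simplices (6): A, B, D, E, F, G
  1-simplices (12): AB, AE, AF, BE, BF, BG, DE, DF, DG, EF, EG, FG
  2-simplices (6): ABE, AEF, BEG, BFG, DEF, DFG

so the chain groups are C_0 ≅ Z^6, C_1 ≅ Z^12, C_2 ≅ Z^6.

The boundary map ∂_1: C_1 → C_0 sends each edge [p,q] (with p < q) to q − p.
As a 6×12 matrix over Z this has rank 5, with invariant factors (1,1,1,1,1).

Boundary ∂_2: C_2 → C_1 maps a triangle to the signed sum of its edges. For instance
  ∂AEF = EF − AF + AE,
  ∂DFG = FG − DG + DF.
The 12×6 boundary matrix has rank 6 and Smith normal form diag(1,1,1,1,1,1).

Computing H_k = (kernel of ∂_k) / (image of ∂_{k+1}):

  H_0: rank C_0 − rank ∂_1 = 6 − 5 = 1, and the invariant factors of ∂_1 are all 1, so H_0 = Z.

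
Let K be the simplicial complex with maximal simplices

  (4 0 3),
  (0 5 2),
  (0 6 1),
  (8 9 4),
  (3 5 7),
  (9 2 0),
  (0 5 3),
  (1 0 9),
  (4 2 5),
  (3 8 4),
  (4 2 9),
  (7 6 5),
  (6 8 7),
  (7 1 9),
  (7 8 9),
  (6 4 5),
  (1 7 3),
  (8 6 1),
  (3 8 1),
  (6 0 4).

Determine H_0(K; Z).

K has 10 vertices, 30 edges, 20 triangles.
rank ∂_0 = 0, rank ∂_1 = 9 ⇒ b_0 = 10 − 0 − 9 = 1; all invariant factors of ∂_1 are 1 so no torsion. So H_0 = Z.

H_0 = Z.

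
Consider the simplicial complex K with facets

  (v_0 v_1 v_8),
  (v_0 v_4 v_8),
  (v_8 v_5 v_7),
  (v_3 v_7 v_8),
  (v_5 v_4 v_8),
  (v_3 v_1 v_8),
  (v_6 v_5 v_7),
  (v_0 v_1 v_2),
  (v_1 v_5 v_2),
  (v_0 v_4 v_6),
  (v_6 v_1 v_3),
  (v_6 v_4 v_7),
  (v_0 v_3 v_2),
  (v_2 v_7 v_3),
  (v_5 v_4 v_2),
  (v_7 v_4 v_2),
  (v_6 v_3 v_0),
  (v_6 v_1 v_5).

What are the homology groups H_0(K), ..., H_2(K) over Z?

K has 9 vertices, 27 edges, 18 triangles.
rank ∂_0 = 0, rank ∂_1 = 8 ⇒ b_0 = 9 − 0 − 8 = 1; all invariant factors of ∂_1 are 1 so no torsion. So H_0 ≅ Z.
rank ∂_1 = 8, rank ∂_2 = 18 ⇒ b_1 = 27 − 8 − 18 = 1; ∂_2 has invariant factor(s) [2] giving torsion. So H_1 ≅ Z ⊕ Z/2.
rank ∂_2 = 18, rank ∂_3 = 0 ⇒ b_2 = 18 − 18 − 0 = 0. So H_2 ≅ 0.

H_0 ≅ Z,  H_1 ≅ Z ⊕ Z/2,  H_2 = 0.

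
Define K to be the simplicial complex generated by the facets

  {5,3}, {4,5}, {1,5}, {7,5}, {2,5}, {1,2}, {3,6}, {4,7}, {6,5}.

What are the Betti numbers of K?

b_0 = 1, b_1 = 3.

We work with the vertex ordering 1 < 2 < 3 < 4 < 5 < 6 < 7. The simplices of K, each written with vertices in increasing order, are:

  0-simplices (7): [1], [2], [3], [4], [5], [6], [7]
  1-simplices (9): [1,2], [1,5], [2,5], [3,5], [3,6], [4,5], [4,7], [5,6], [5,7]

giving chain groups C_0 ≅ Z^7, C_1 ≅ Z^9.

∂_1: C_1 → C_0 maps an edge to its endpoints' difference, ∂[p,q] = q − p.
The 7×9 boundary matrix has rank 6 and Smith normal form diag(1,1,1,1,1,1).

Now H_k = ker ∂_k / im ∂_{k+1}, so:

  H_0: rank C_0 − rank ∂_1 = 7 − 6 = 1, and the invariant factors of ∂_1 are all 1, so H_0 ≅ Z.
  H_1: rank ker ∂_1 − rank ∂_2 = (9 − 6) − 0 = 3, and there is no ∂_2, so H_1 ≅ Z^3.

(K is a triangulation of a wedge of 3 circles.)

Hence the Betti numbers are b_0 = 1, b_1 = 3.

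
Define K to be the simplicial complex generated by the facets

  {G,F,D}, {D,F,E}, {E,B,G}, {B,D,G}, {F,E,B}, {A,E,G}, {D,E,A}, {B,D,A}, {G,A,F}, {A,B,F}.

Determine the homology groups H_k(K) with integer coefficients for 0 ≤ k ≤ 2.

We work with the vertex ordering A < B < D < E < F < G. The simplices of K, each written with vertices in increasing order, are:

  0-simplices (6): A, B, D, E, F, G
  1-simplices (15): AB, AD, AE, AF, AG, BD, BE, BF, BG, DE, DF, DG, EF, EG, FG
  2-simplices (10): ABD, ABF, ADE, AEG, AFG, BDG, BEF, BEG, DEF, DFG

Hence C_0 ≅ Z^6, C_1 ≅ Z^15, C_2 ≅ Z^10.

The boundary map ∂_1: C_1 → C_0 is given by ∂[p,q] = [q] − [p].
This gives a 6×15 integer matrix of rank 5; reducing to Smith normal form yields diagonal entries (1,1,1,1,1).

Boundary ∂_2: C_2 → C_1 acts by ∂[p,q,r] = [q,r] − [p,r] + [p,q]. For instance
  ∂ADE = DE − AE + AD,
  ∂AEG = EG − AG + AE.
The resulting 15×10 matrix has rank 10, and its Smith normal form has invariant factors (1,1,1,1,1,1,1,1,1,2).

Reading off H_k = ker ∂_k / im ∂_{k+1}:

  H_0: rank C_0 − rank ∂_1 = 6 − 5 = 1, and the invariant factors of ∂_1 are all 1, so H_0 = Z.
  H_1: rank ker ∂_1 − rank ∂_2 = (15 − 5) − 10 = 0, and ∂_2 has invariant factor 2 > 1, so H_1 = Z/2.
  H_2: rank ker ∂_2 − rank ∂_3 = (10 − 10) − 0 = 0, and there is no ∂_3, so H_2 = 0.

As a check, the Euler characteristic is 6 − 15 + 10 = 1, which agrees with 1 − 0 + 0 = 1.

H_0 = Z,  H_1 = Z/2,  H_2 = 0.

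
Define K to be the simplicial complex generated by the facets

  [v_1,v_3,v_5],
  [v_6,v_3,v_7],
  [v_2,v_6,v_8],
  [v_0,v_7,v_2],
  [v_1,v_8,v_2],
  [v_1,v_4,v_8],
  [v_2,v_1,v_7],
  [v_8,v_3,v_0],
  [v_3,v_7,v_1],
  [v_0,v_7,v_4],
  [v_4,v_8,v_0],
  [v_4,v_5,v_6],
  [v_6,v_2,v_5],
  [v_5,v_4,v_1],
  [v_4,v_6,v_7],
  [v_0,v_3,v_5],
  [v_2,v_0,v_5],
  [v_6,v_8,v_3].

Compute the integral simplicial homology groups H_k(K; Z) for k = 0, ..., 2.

Fix the vertex order v_0 < v_1 < v_2 < v_3 < v_4 < v_5 < v_6 < v_7 < v_8 and write every simplex with vertices in increasing order. Then dim K = 2 and the simplices of K are:

  0-simplices (9): [v_0], [v_1], [v_2], [v_3], [v_4], [v_5], [v_6], [v_7], [v_8]
  1-simplices (27): (27 of them)
  2-simplices (18): (18 of them)

giving chain groups C_0 ≅ Z^9, C_1 ≅ Z^27, C_2 ≅ Z^18.

The boundary map ∂_1: C_1 → C_0 is given by ∂[p,q] = [q] − [p].
The resulting 9×27 matrix has rank 8, and its Smith normal form has invariant factors (1,1,1,1,1,1,1,1).

∂_2: C_2 → C_1 sends each 2-simplex [p,q,r] to [q,r] − [p,r] + [p,q]. For instance
  ∂[v_0,v_2,v_7] = [v_2,v_7] − [v_0,v_7] + [v_0,v_2],
  ∂[v_0,v_3,v_8] = [v_3,v_8] − [v_0,v_8] + [v_0,v_3].
The resulting 27×18 matrix has rank 17, and its Smith normal form has invariant factors (1,1,1,1,1,1,1,1,1,1,1,1,1,1,1,1,1).

Reading off H_k = ker ∂_k / im ∂_{k+1}:

  H_0: rank C_0 − rank ∂_1 = 9 − 8 = 1, and the invariant factors of ∂_1 are all 1, so H_0 ≅ Z.
  H_1: rank ker ∂_1 − rank ∂_2 = (27 − 8) − 17 = 2, and the invariant factors of ∂_2 are all 1, so H_1 ≅ Z^2.
  H_2: rank ker ∂_2 − rank ∂_3 = (18 − 17) − 0 = 1, and there is no ∂_3, so H_2 ≅ Z.

As a check, the Euler characteristic is 9 − 27 + 18 = 0, which agrees with 1 − 2 + 1 = 0.
(K is a triangulation of the torus T^2.)

H_0 = Z,  H_1 = Z^2,  H_2 = Z.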